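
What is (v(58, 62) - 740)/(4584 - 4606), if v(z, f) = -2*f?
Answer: 432/11 ≈ 39.273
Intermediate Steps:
(v(58, 62) - 740)/(4584 - 4606) = (-2*62 - 740)/(4584 - 4606) = (-124 - 740)/(-22) = -864*(-1/22) = 432/11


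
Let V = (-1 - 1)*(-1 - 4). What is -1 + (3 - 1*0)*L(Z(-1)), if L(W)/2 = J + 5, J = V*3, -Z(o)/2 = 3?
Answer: 209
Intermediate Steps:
V = 10 (V = -2*(-5) = 10)
Z(o) = -6 (Z(o) = -2*3 = -6)
J = 30 (J = 10*3 = 30)
L(W) = 70 (L(W) = 2*(30 + 5) = 2*35 = 70)
-1 + (3 - 1*0)*L(Z(-1)) = -1 + (3 - 1*0)*70 = -1 + (3 + 0)*70 = -1 + 3*70 = -1 + 210 = 209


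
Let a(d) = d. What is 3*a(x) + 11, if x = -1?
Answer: 8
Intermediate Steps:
3*a(x) + 11 = 3*(-1) + 11 = -3 + 11 = 8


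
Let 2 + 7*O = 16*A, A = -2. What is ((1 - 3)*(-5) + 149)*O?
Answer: -5406/7 ≈ -772.29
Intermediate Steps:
O = -34/7 (O = -2/7 + (16*(-2))/7 = -2/7 + (⅐)*(-32) = -2/7 - 32/7 = -34/7 ≈ -4.8571)
((1 - 3)*(-5) + 149)*O = ((1 - 3)*(-5) + 149)*(-34/7) = (-2*(-5) + 149)*(-34/7) = (10 + 149)*(-34/7) = 159*(-34/7) = -5406/7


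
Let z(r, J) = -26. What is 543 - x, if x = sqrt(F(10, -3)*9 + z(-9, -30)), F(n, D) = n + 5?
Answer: 543 - sqrt(109) ≈ 532.56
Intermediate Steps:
F(n, D) = 5 + n
x = sqrt(109) (x = sqrt((5 + 10)*9 - 26) = sqrt(15*9 - 26) = sqrt(135 - 26) = sqrt(109) ≈ 10.440)
543 - x = 543 - sqrt(109)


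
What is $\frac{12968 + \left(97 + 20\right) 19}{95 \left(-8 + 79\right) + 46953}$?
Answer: $\frac{15191}{53698} \approx 0.2829$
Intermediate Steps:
$\frac{12968 + \left(97 + 20\right) 19}{95 \left(-8 + 79\right) + 46953} = \frac{12968 + 117 \cdot 19}{95 \cdot 71 + 46953} = \frac{12968 + 2223}{6745 + 46953} = \frac{15191}{53698}$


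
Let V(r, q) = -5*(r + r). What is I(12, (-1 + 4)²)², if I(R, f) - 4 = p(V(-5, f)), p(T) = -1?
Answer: 9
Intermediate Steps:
V(r, q) = -10*r
I(R, f) = 3 (I(R, f) = 4 - 1 = 3)
I(12, (-1 + 4)²)² = 3² = 9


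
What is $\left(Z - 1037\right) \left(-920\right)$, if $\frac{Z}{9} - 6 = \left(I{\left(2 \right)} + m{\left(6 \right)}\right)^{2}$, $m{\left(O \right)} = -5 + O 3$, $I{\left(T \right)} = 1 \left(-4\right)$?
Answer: $233680$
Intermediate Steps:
$I{\left(T \right)} = -4$
$m{\left(O \right)} = -5 + 3 O$
$Z = 783$ ($Z = 54 + 9 \left(-4 + \left(-5 + 3 \cdot 6\right)\right)^{2} = 54 + 9 \left(-4 + \left(-5 + 18\right)\right)^{2} = 54 + 9 \left(-4 + 13\right)^{2} = 54 + 9 \cdot 9^{2} = 54 + 9 \cdot 81 = 54 + 729 = 783$)
$\left(Z - 1037\right) \left(-920\right) = \left(783 - 1037\right) \left(-920\right) = \left(-254\right) \left(-920\right) = 233680$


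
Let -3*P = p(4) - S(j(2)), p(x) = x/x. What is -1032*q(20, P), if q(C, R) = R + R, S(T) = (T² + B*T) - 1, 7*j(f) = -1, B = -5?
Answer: 42656/49 ≈ 870.53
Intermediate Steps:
j(f) = -⅐ (j(f) = (⅐)*(-1) = -⅐)
p(x) = 1
S(T) = -1 + T² - 5*T (S(T) = (T² - 5*T) - 1 = -1 + T² - 5*T)
P = -62/147 (P = -(1 - (-1 + (-⅐)² - 5*(-⅐)))/3 = -(1 - (-1 + 1/49 + 5/7))/3 = -(1 - 1*(-13/49))/3 = -(1 + 13/49)/3 = -⅓*62/49 = -62/147 ≈ -0.42177)
q(C, R) = 2*R
-1032*q(20, P) = -2064*(-62)/147 = -1032*(-124/147) = 42656/49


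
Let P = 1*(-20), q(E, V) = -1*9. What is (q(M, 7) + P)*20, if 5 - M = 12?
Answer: -580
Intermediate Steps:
M = -7 (M = 5 - 1*12 = 5 - 12 = -7)
q(E, V) = -9
P = -20
(q(M, 7) + P)*20 = (-9 - 20)*20 = -29*20 = -580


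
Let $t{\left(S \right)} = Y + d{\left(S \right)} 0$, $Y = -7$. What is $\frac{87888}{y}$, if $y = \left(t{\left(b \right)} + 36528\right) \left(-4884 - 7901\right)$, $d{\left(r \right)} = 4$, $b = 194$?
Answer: $- \frac{87888}{466920985} \approx -0.00018823$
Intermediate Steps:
$t{\left(S \right)} = -7$ ($t{\left(S \right)} = -7 + 4 \cdot 0 = -7 + 0 = -7$)
$y = -466920985$ ($y = \left(-7 + 36528\right) \left(-4884 - 7901\right) = 36521 \left(-12785\right) = -466920985$)
$\frac{87888}{y} = \frac{87888}{-466920985} = 87888 \left(- \frac{1}{466920985}\right) = - \frac{87888}{466920985}$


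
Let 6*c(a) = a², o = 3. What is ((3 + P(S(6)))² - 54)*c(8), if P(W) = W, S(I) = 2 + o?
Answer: 320/3 ≈ 106.67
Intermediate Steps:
S(I) = 5 (S(I) = 2 + 3 = 5)
c(a) = a²/6
((3 + P(S(6)))² - 54)*c(8) = ((3 + 5)² - 54)*((⅙)*8²) = (8² - 54)*((⅙)*64) = (64 - 54)*(32/3) = 10*(32/3) = 320/3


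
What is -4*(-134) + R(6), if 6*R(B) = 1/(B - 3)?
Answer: 9649/18 ≈ 536.06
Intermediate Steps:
R(B) = 1/(6*(-3 + B)) (R(B) = 1/(6*(B - 3)) = 1/(6*(-3 + B)))
-4*(-134) + R(6) = -4*(-134) + 1/(6*(-3 + 6)) = 536 + (⅙)/3 = 536 + (⅙)*(⅓) = 536 + 1/18 = 9649/18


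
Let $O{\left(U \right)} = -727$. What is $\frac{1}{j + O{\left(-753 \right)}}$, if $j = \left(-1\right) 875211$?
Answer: $- \frac{1}{875938} \approx -1.1416 \cdot 10^{-6}$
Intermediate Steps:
$j = -875211$
$\frac{1}{j + O{\left(-753 \right)}} = \frac{1}{-875211 - 727} = \frac{1}{-875938} = - \frac{1}{875938}$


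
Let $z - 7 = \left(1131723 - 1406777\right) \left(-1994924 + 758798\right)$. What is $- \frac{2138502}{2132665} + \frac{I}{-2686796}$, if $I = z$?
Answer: $- \frac{725114833179210907}{5730035791340} \approx -1.2655 \cdot 10^{5}$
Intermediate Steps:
$z = 340001400811$ ($z = 7 + \left(1131723 - 1406777\right) \left(-1994924 + 758798\right) = 7 - -340001400804 = 7 + 340001400804 = 340001400811$)
$I = 340001400811$
$- \frac{2138502}{2132665} + \frac{I}{-2686796} = - \frac{2138502}{2132665} + \frac{340001400811}{-2686796} = \left(-2138502\right) \frac{1}{2132665} + 340001400811 \left(- \frac{1}{2686796}\right) = - \frac{2138502}{2132665} - \frac{340001400811}{2686796} = - \frac{725114833179210907}{5730035791340}$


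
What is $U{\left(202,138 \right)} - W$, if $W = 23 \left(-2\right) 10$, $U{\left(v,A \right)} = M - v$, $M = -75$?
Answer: $183$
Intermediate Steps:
$U{\left(v,A \right)} = -75 - v$
$W = -460$ ($W = \left(-46\right) 10 = -460$)
$U{\left(202,138 \right)} - W = \left(-75 - 202\right) - -460 = \left(-75 - 202\right) + 460 = -277 + 460 = 183$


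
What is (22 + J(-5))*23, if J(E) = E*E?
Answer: 1081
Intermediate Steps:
J(E) = E²
(22 + J(-5))*23 = (22 + (-5)²)*23 = (22 + 25)*23 = 47*23 = 1081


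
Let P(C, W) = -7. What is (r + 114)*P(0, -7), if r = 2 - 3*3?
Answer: -749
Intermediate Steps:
r = -7 (r = 2 - 9 = -7)
(r + 114)*P(0, -7) = (-7 + 114)*(-7) = 107*(-7) = -749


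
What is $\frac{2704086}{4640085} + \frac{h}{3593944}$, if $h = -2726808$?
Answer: $- \frac{40753989493}{231613967295} \approx -0.17596$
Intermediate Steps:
$\frac{2704086}{4640085} + \frac{h}{3593944} = \frac{2704086}{4640085} - \frac{2726808}{3593944} = 2704086 \cdot \frac{1}{4640085} - \frac{340851}{449243} = \frac{300454}{515565} - \frac{340851}{449243} = - \frac{40753989493}{231613967295}$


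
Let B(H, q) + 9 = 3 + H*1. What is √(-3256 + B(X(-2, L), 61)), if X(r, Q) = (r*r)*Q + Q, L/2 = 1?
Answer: 2*I*√813 ≈ 57.026*I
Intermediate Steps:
L = 2 (L = 2*1 = 2)
X(r, Q) = Q + Q*r² (X(r, Q) = r²*Q + Q = Q*r² + Q = Q + Q*r²)
B(H, q) = -6 + H (B(H, q) = -9 + (3 + H*1) = -9 + (3 + H) = -6 + H)
√(-3256 + B(X(-2, L), 61)) = √(-3256 + (-6 + 2*(1 + (-2)²))) = √(-3256 + (-6 + 2*(1 + 4))) = √(-3256 + (-6 + 2*5)) = √(-3256 + (-6 + 10)) = √(-3256 + 4) = √(-3252) = 2*I*√813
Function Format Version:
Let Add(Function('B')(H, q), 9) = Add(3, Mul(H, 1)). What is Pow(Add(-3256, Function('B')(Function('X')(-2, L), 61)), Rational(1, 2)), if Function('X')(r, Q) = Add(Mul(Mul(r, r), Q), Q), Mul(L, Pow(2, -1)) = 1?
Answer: Mul(2, I, Pow(813, Rational(1, 2))) ≈ Mul(57.026, I)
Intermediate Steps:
L = 2 (L = Mul(2, 1) = 2)
Function('X')(r, Q) = Add(Q, Mul(Q, Pow(r, 2))) (Function('X')(r, Q) = Add(Mul(Pow(r, 2), Q), Q) = Add(Mul(Q, Pow(r, 2)), Q) = Add(Q, Mul(Q, Pow(r, 2))))
Function('B')(H, q) = Add(-6, H) (Function('B')(H, q) = Add(-9, Add(3, Mul(H, 1))) = Add(-9, Add(3, H)) = Add(-6, H))
Pow(Add(-3256, Function('B')(Function('X')(-2, L), 61)), Rational(1, 2)) = Pow(Add(-3256, Add(-6, Mul(2, Add(1, Pow(-2, 2))))), Rational(1, 2)) = Pow(Add(-3256, Add(-6, Mul(2, Add(1, 4)))), Rational(1, 2)) = Pow(Add(-3256, Add(-6, Mul(2, 5))), Rational(1, 2)) = Pow(Add(-3256, Add(-6, 10)), Rational(1, 2)) = Pow(Add(-3256, 4), Rational(1, 2)) = Pow(-3252, Rational(1, 2)) = Mul(2, I, Pow(813, Rational(1, 2)))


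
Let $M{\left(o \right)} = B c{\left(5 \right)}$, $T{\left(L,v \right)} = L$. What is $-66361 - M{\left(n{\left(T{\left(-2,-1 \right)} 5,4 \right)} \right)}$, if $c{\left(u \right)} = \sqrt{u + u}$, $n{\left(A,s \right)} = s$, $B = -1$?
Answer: $-66361 + \sqrt{10} \approx -66358.0$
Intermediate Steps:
$c{\left(u \right)} = \sqrt{2} \sqrt{u}$ ($c{\left(u \right)} = \sqrt{2 u} = \sqrt{2} \sqrt{u}$)
$M{\left(o \right)} = - \sqrt{10}$ ($M{\left(o \right)} = - \sqrt{2} \sqrt{5} = - \sqrt{10}$)
$-66361 - M{\left(n{\left(T{\left(-2,-1 \right)} 5,4 \right)} \right)} = -66361 - - \sqrt{10} = -66361 + \sqrt{10}$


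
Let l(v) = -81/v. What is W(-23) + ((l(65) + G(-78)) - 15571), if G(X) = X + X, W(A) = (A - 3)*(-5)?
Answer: -1013886/65 ≈ -15598.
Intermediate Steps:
W(A) = 15 - 5*A (W(A) = (-3 + A)*(-5) = 15 - 5*A)
G(X) = 2*X
W(-23) + ((l(65) + G(-78)) - 15571) = (15 - 5*(-23)) + ((-81/65 + 2*(-78)) - 15571) = (15 + 115) + ((-81*1/65 - 156) - 15571) = 130 + ((-81/65 - 156) - 15571) = 130 + (-10221/65 - 15571) = 130 - 1022336/65 = -1013886/65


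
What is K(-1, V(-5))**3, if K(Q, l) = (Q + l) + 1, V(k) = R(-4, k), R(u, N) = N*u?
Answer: 8000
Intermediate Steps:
V(k) = -4*k (V(k) = k*(-4) = -4*k)
K(Q, l) = 1 + Q + l
K(-1, V(-5))**3 = (1 - 1 - 4*(-5))**3 = (1 - 1 + 20)**3 = 20**3 = 8000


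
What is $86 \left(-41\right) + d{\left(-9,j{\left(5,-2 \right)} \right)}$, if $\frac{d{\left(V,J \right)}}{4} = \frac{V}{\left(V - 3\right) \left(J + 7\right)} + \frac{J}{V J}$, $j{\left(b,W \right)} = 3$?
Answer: $- \frac{317353}{90} \approx -3526.1$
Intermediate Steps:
$d{\left(V,J \right)} = \frac{4}{V} + \frac{4 V}{\left(-3 + V\right) \left(7 + J\right)}$ ($d{\left(V,J \right)} = 4 \left(\frac{V}{\left(V - 3\right) \left(J + 7\right)} + \frac{J}{V J}\right) = 4 \left(\frac{V}{\left(-3 + V\right) \left(7 + J\right)} + \frac{J}{J V}\right) = 4 \left(V \frac{1}{\left(-3 + V\right) \left(7 + J\right)} + J \frac{1}{J V}\right) = 4 \left(\frac{V}{\left(-3 + V\right) \left(7 + J\right)} + \frac{1}{V}\right) = 4 \left(\frac{1}{V} + \frac{V}{\left(-3 + V\right) \left(7 + J\right)}\right) = \frac{4}{V} + \frac{4 V}{\left(-3 + V\right) \left(7 + J\right)}$)
$86 \left(-41\right) + d{\left(-9,j{\left(5,-2 \right)} \right)} = 86 \left(-41\right) + \frac{4 \left(-21 + \left(-9\right)^{2} - 9 + 7 \left(-9\right) + 3 \left(-9\right)\right)}{\left(-9\right) \left(-21 - 9 + 7 \left(-9\right) + 3 \left(-9\right)\right)} = -3526 + 4 \left(- \frac{1}{9}\right) \frac{1}{-21 - 9 - 63 - 27} \left(-21 + 81 - 9 - 63 - 27\right) = -3526 + 4 \left(- \frac{1}{9}\right) \frac{1}{-120} \left(-39\right) = -3526 + 4 \left(- \frac{1}{9}\right) \left(- \frac{1}{120}\right) \left(-39\right) = -3526 - \frac{13}{90} = - \frac{317353}{90}$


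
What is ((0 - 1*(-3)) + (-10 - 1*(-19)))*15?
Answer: 180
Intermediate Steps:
((0 - 1*(-3)) + (-10 - 1*(-19)))*15 = ((0 + 3) + (-10 + 19))*15 = (3 + 9)*15 = 12*15 = 180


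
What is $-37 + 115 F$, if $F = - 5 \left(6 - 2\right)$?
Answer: $-2337$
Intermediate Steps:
$F = -20$ ($F = \left(-5\right) 4 = -20$)
$-37 + 115 F = -37 + 115 \left(-20\right) = -37 - 2300 = -2337$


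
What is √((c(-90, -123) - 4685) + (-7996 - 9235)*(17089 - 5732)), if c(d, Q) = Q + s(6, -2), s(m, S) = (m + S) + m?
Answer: I*√195697265 ≈ 13989.0*I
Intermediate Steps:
s(m, S) = S + 2*m (s(m, S) = (S + m) + m = S + 2*m)
c(d, Q) = 10 + Q (c(d, Q) = Q + (-2 + 2*6) = Q + (-2 + 12) = Q + 10 = 10 + Q)
√((c(-90, -123) - 4685) + (-7996 - 9235)*(17089 - 5732)) = √(((10 - 123) - 4685) + (-7996 - 9235)*(17089 - 5732)) = √((-113 - 4685) - 17231*11357) = √(-4798 - 195692467) = √(-195697265) = I*√195697265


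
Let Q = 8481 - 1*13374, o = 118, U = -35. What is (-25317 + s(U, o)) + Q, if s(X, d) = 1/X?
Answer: -1057351/35 ≈ -30210.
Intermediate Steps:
Q = -4893 (Q = 8481 - 13374 = -4893)
(-25317 + s(U, o)) + Q = (-25317 + 1/(-35)) - 4893 = (-25317 - 1/35) - 4893 = -886096/35 - 4893 = -1057351/35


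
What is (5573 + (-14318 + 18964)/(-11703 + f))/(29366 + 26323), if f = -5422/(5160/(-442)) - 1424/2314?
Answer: 1050326292751/10496314343703 ≈ 0.10007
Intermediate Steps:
f = 7778383/16770 (f = -5422/(5160*(-1/442)) - 1424*1/2314 = -5422/(-2580/221) - 8/13 = -5422*(-221/2580) - 8/13 = 599131/1290 - 8/13 = 7778383/16770 ≈ 463.83)
(5573 + (-14318 + 18964)/(-11703 + f))/(29366 + 26323) = (5573 + (-14318 + 18964)/(-11703 + 7778383/16770))/(29366 + 26323) = (5573 + 4646/(-188480927/16770))/55689 = (5573 + 4646*(-16770/188480927))*(1/55689) = (5573 - 77913420/188480927)*(1/55689) = (1050326292751/188480927)*(1/55689) = 1050326292751/10496314343703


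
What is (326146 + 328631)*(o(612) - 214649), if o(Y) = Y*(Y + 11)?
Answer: 109103527179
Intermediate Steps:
o(Y) = Y*(11 + Y)
(326146 + 328631)*(o(612) - 214649) = (326146 + 328631)*(612*(11 + 612) - 214649) = 654777*(612*623 - 214649) = 654777*(381276 - 214649) = 654777*166627 = 109103527179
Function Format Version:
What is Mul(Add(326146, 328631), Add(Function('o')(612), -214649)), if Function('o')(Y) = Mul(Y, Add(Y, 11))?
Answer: 109103527179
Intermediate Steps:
Function('o')(Y) = Mul(Y, Add(11, Y))
Mul(Add(326146, 328631), Add(Function('o')(612), -214649)) = Mul(Add(326146, 328631), Add(Mul(612, Add(11, 612)), -214649)) = Mul(654777, Add(Mul(612, 623), -214649)) = Mul(654777, Add(381276, -214649)) = Mul(654777, 166627) = 109103527179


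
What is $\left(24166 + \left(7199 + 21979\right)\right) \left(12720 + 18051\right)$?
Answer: $1641448224$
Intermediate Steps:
$\left(24166 + \left(7199 + 21979\right)\right) \left(12720 + 18051\right) = \left(24166 + 29178\right) 30771 = 53344 \cdot 30771 = 1641448224$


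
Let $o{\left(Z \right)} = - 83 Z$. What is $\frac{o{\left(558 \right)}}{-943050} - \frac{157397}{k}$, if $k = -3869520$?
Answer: $\frac{10921539671}{121638361200} \approx 0.089787$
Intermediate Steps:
$\frac{o{\left(558 \right)}}{-943050} - \frac{157397}{k} = \frac{\left(-83\right) 558}{-943050} - \frac{157397}{-3869520} = \left(-46314\right) \left(- \frac{1}{943050}\right) - - \frac{157397}{3869520} = \frac{7719}{157175} + \frac{157397}{3869520} = \frac{10921539671}{121638361200}$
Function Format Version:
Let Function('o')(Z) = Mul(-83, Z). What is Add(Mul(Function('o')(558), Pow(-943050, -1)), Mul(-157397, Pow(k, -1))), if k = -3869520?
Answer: Rational(10921539671, 121638361200) ≈ 0.089787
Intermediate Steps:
Add(Mul(Function('o')(558), Pow(-943050, -1)), Mul(-157397, Pow(k, -1))) = Add(Mul(Mul(-83, 558), Pow(-943050, -1)), Mul(-157397, Pow(-3869520, -1))) = Add(Mul(-46314, Rational(-1, 943050)), Mul(-157397, Rational(-1, 3869520))) = Add(Rational(7719, 157175), Rational(157397, 3869520)) = Rational(10921539671, 121638361200)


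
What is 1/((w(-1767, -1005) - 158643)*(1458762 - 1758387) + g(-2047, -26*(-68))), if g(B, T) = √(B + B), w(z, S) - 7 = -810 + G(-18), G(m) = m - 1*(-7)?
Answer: 47777303625/2282670741675438144719 - I*√4094/2282670741675438144719 ≈ 2.093e-11 - 2.803e-20*I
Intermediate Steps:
G(m) = 7 + m (G(m) = m + 7 = 7 + m)
w(z, S) = -814 (w(z, S) = 7 + (-810 + (7 - 18)) = 7 + (-810 - 11) = 7 - 821 = -814)
g(B, T) = √2*√B (g(B, T) = √(2*B) = √2*√B)
1/((w(-1767, -1005) - 158643)*(1458762 - 1758387) + g(-2047, -26*(-68))) = 1/((-814 - 158643)*(1458762 - 1758387) + √2*√(-2047)) = 1/(-159457*(-299625) + √2*(I*√2047)) = 1/(47777303625 + I*√4094)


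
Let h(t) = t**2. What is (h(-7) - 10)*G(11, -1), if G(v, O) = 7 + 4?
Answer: 429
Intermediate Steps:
G(v, O) = 11
(h(-7) - 10)*G(11, -1) = ((-7)**2 - 10)*11 = (49 - 10)*11 = 39*11 = 429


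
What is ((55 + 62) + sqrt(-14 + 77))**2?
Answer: 13752 + 702*sqrt(7) ≈ 15609.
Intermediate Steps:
((55 + 62) + sqrt(-14 + 77))**2 = (117 + sqrt(63))**2 = (117 + 3*sqrt(7))**2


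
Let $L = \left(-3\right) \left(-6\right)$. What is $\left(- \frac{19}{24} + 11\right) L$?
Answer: $\frac{735}{4} \approx 183.75$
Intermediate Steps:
$L = 18$
$\left(- \frac{19}{24} + 11\right) L = \left(- \frac{19}{24} + 11\right) 18 = \frac{245}{24} \cdot 18 = \frac{735}{4}$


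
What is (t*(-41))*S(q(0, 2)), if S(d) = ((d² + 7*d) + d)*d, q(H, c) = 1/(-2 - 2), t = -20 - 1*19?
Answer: 49569/64 ≈ 774.52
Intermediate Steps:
t = -39 (t = -20 - 19 = -39)
q(H, c) = -¼ (q(H, c) = 1/(-4) = -¼)
S(d) = d*(d² + 8*d) (S(d) = (d² + 8*d)*d = d*(d² + 8*d))
(t*(-41))*S(q(0, 2)) = (-39*(-41))*((-¼)²*(8 - ¼)) = 1599*((1/16)*(31/4)) = 1599*(31/64) = 49569/64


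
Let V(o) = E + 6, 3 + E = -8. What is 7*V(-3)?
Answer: -35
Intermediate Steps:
E = -11 (E = -3 - 8 = -11)
V(o) = -5 (V(o) = -11 + 6 = -5)
7*V(-3) = 7*(-5) = -35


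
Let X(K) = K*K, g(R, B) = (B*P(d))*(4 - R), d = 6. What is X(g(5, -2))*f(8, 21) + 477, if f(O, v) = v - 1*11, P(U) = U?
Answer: 1917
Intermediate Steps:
g(R, B) = 6*B*(4 - R) (g(R, B) = (B*6)*(4 - R) = (6*B)*(4 - R) = 6*B*(4 - R))
f(O, v) = -11 + v (f(O, v) = v - 11 = -11 + v)
X(K) = K²
X(g(5, -2))*f(8, 21) + 477 = (6*(-2)*(4 - 1*5))²*(-11 + 21) + 477 = (6*(-2)*(4 - 5))²*10 + 477 = (6*(-2)*(-1))²*10 + 477 = 12²*10 + 477 = 144*10 + 477 = 1440 + 477 = 1917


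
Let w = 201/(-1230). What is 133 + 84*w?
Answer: 24451/205 ≈ 119.27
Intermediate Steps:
w = -67/410 (w = 201*(-1/1230) = -67/410 ≈ -0.16341)
133 + 84*w = 133 + 84*(-67/410) = 133 - 2814/205 = 24451/205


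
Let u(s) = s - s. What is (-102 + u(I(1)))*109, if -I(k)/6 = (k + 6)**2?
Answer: -11118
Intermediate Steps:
I(k) = -6*(6 + k)**2 (I(k) = -6*(k + 6)**2 = -6*(6 + k)**2)
u(s) = 0
(-102 + u(I(1)))*109 = (-102 + 0)*109 = -102*109 = -11118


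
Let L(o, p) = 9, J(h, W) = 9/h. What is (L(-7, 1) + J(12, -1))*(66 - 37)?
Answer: 1131/4 ≈ 282.75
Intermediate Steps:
(L(-7, 1) + J(12, -1))*(66 - 37) = (9 + 9/12)*(66 - 37) = (9 + 9*(1/12))*29 = (9 + ¾)*29 = (39/4)*29 = 1131/4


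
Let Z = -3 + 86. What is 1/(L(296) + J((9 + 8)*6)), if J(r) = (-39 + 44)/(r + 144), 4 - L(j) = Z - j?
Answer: 246/53387 ≈ 0.0046079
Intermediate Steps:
Z = 83
L(j) = -79 + j (L(j) = 4 - (83 - j) = 4 + (-83 + j) = -79 + j)
J(r) = 5/(144 + r)
1/(L(296) + J((9 + 8)*6)) = 1/((-79 + 296) + 5/(144 + (9 + 8)*6)) = 1/(217 + 5/(144 + 17*6)) = 1/(217 + 5/(144 + 102)) = 1/(217 + 5/246) = 1/(53387/246) = 246/53387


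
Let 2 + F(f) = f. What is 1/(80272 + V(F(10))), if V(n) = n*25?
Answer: 1/80472 ≈ 1.2427e-5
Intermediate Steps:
F(f) = -2 + f
V(n) = 25*n
1/(80272 + V(F(10))) = 1/(80272 + 25*(-2 + 10)) = 1/(80272 + 25*8) = 1/(80272 + 200) = 1/80472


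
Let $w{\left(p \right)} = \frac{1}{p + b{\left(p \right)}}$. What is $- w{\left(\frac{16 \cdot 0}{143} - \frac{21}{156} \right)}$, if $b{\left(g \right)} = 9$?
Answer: $- \frac{52}{461} \approx -0.1128$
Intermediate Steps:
$w{\left(p \right)} = \frac{1}{9 + p}$ ($w{\left(p \right)} = \frac{1}{p + 9} = \frac{1}{9 + p}$)
$- w{\left(\frac{16 \cdot 0}{143} - \frac{21}{156} \right)} = - \frac{1}{9 - \left(\frac{7}{52} - \frac{16 \cdot 0}{143}\right)} = - \frac{1}{9 + \left(0 \cdot \frac{1}{143} - \frac{7}{52}\right)} = - \frac{1}{9 + \left(0 - \frac{7}{52}\right)} = - \frac{1}{9 - \frac{7}{52}} = - \frac{1}{\frac{461}{52}} = \left(-1\right) \frac{52}{461} = - \frac{52}{461}$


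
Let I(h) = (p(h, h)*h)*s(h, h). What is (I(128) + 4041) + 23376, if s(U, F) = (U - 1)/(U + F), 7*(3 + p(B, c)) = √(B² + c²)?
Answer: 54453/2 + 8128*√2/7 ≈ 28869.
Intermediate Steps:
p(B, c) = -3 + √(B² + c²)/7
s(U, F) = (-1 + U)/(F + U)
I(h) = (-1 + h)*(-3 + √2*√(h²)/7)/2 (I(h) = ((-3 + √(h² + h²)/7)*h)*((-1 + h)/(h + h)) = ((-3 + √(2*h²)/7)*h)*((-1 + h)/((2*h))) = ((-3 + (√2*√(h²))/7)*h)*((1/(2*h))*(-1 + h)) = ((-3 + √2*√(h²)/7)*h)*((-1 + h)/(2*h)) = (h*(-3 + √2*√(h²)/7))*((-1 + h)/(2*h)) = (-1 + h)*(-3 + √2*√(h²)/7)/2)
(I(128) + 4041) + 23376 = ((-1 + 128)*(-21 + √2*√(128²))/14 + 4041) + 23376 = ((1/14)*127*(-21 + √2*√16384) + 4041) + 23376 = ((1/14)*127*(-21 + √2*128) + 4041) + 23376 = ((1/14)*127*(-21 + 128*√2) + 4041) + 23376 = ((-381/2 + 8128*√2/7) + 4041) + 23376 = (7701/2 + 8128*√2/7) + 23376 = 54453/2 + 8128*√2/7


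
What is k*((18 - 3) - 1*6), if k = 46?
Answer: 414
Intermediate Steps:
k*((18 - 3) - 1*6) = 46*((18 - 3) - 1*6) = 46*(15 - 6) = 46*9 = 414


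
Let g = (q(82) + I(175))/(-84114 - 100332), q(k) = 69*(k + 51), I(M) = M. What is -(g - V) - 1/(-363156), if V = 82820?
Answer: 924584709390613/11163778596 ≈ 82820.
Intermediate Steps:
q(k) = 3519 + 69*k (q(k) = 69*(51 + k) = 3519 + 69*k)
g = -4676/92223 (g = ((3519 + 69*82) + 175)/(-84114 - 100332) = ((3519 + 5658) + 175)/(-184446) = (9177 + 175)*(-1/184446) = 9352*(-1/184446) = -4676/92223 ≈ -0.050703)
-(g - V) - 1/(-363156) = -(-4676/92223 - 1*82820) - 1/(-363156) = -(-4676/92223 - 82820) - 1*(-1/363156) = -1*(-7637913536/92223) + 1/363156 = 7637913536/92223 + 1/363156 = 924584709390613/11163778596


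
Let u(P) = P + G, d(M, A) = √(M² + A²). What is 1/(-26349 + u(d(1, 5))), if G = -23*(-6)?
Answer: -26211/687016495 - √26/687016495 ≈ -3.8159e-5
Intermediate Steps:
G = 138
d(M, A) = √(A² + M²)
u(P) = 138 + P (u(P) = P + 138 = 138 + P)
1/(-26349 + u(d(1, 5))) = 1/(-26349 + (138 + √(5² + 1²))) = 1/(-26349 + (138 + √(25 + 1))) = 1/(-26349 + (138 + √26)) = 1/(-26211 + √26)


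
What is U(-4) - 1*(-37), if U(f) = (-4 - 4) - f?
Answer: 33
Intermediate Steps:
U(f) = -8 - f
U(-4) - 1*(-37) = (-8 - 1*(-4)) - 1*(-37) = (-8 + 4) + 37 = -4 + 37 = 33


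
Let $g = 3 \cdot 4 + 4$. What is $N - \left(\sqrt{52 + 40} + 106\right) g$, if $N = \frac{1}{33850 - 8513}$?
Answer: $- \frac{42971551}{25337} - 32 \sqrt{23} \approx -1849.5$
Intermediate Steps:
$g = 16$ ($g = 12 + 4 = 16$)
$N = \frac{1}{25337} \approx 3.9468 \cdot 10^{-5}$
$N - \left(\sqrt{52 + 40} + 106\right) g = \frac{1}{25337} - \left(\sqrt{52 + 40} + 106\right) 16 = \frac{1}{25337} - \left(\sqrt{92} + 106\right) 16 = \frac{1}{25337} - \left(2 \sqrt{23} + 106\right) 16 = \frac{1}{25337} - \left(106 + 2 \sqrt{23}\right) 16 = \frac{1}{25337} - \left(1696 + 32 \sqrt{23}\right) = - \frac{42971551}{25337} - 32 \sqrt{23}$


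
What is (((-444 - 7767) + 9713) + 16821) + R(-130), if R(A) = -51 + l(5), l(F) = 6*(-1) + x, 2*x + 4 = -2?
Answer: 18263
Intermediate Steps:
x = -3 (x = -2 + (½)*(-2) = -2 - 1 = -3)
l(F) = -9 (l(F) = 6*(-1) - 3 = -6 - 3 = -9)
R(A) = -60 (R(A) = -51 - 9 = -60)
(((-444 - 7767) + 9713) + 16821) + R(-130) = (((-444 - 7767) + 9713) + 16821) - 60 = ((-8211 + 9713) + 16821) - 60 = (1502 + 16821) - 60 = 18323 - 60 = 18263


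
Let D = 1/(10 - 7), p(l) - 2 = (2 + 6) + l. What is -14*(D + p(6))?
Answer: -686/3 ≈ -228.67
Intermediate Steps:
p(l) = 10 + l (p(l) = 2 + ((2 + 6) + l) = 2 + (8 + l) = 10 + l)
D = ⅓ (D = 1/3 = ⅓ ≈ 0.33333)
-14*(D + p(6)) = -14*(⅓ + (10 + 6)) = -14*(⅓ + 16) = -14*49/3 = -686/3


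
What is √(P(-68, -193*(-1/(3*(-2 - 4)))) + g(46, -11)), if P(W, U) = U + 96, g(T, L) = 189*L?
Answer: I*√71774/6 ≈ 44.651*I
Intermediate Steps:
P(W, U) = 96 + U
√(P(-68, -193*(-1/(3*(-2 - 4)))) + g(46, -11)) = √((96 - 193*(-1/(3*(-2 - 4)))) + 189*(-11)) = √((96 - 193/((-6*(-3)))) - 2079) = √((96 - 193/18) - 2079) = √(1535/18 - 2079) = √(-35887/18) = I*√71774/6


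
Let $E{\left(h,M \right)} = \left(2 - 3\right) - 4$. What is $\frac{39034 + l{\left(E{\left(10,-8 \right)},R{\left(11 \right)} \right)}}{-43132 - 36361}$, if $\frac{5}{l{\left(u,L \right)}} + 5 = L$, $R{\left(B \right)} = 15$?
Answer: $- \frac{78069}{158986} \approx -0.49104$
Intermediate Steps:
$E{\left(h,M \right)} = -5$ ($E{\left(h,M \right)} = -1 - 4 = -5$)
$l{\left(u,L \right)} = \frac{5}{-5 + L}$
$\frac{39034 + l{\left(E{\left(10,-8 \right)},R{\left(11 \right)} \right)}}{-43132 - 36361} = \frac{39034 + \frac{5}{-5 + 15}}{-43132 - 36361} = \frac{39034 + \frac{5}{10}}{-79493} = \left(39034 + 5 \cdot \frac{1}{10}\right) \left(- \frac{1}{79493}\right) = \left(39034 + \frac{1}{2}\right) \left(- \frac{1}{79493}\right) = \frac{78069}{2} \left(- \frac{1}{79493}\right) = - \frac{78069}{158986}$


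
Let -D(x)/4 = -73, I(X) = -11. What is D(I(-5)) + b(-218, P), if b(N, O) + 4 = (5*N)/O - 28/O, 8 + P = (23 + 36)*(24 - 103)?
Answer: 1345790/4669 ≈ 288.24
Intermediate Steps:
P = -4669 (P = -8 + (23 + 36)*(24 - 103) = -8 + 59*(-79) = -8 - 4661 = -4669)
b(N, O) = -4 - 28/O + 5*N/O (b(N, O) = -4 + ((5*N)/O - 28/O) = -4 + (5*N/O - 28/O) = -4 + (-28/O + 5*N/O) = -4 - 28/O + 5*N/O)
D(x) = 292 (D(x) = -4*(-73) = 292)
D(I(-5)) + b(-218, P) = 292 + (-28 - 4*(-4669) + 5*(-218))/(-4669) = 292 - (-28 + 18676 - 1090)/4669 = 292 - 1/4669*17558 = 292 - 17558/4669 = 1345790/4669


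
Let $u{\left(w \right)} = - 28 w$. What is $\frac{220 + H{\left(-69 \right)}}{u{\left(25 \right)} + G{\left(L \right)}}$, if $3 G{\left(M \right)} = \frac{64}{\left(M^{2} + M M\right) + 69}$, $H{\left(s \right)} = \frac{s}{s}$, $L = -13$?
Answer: $- \frac{269841}{854636} \approx -0.31574$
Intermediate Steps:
$H{\left(s \right)} = 1$
$G{\left(M \right)} = \frac{64}{3 \left(69 + 2 M^{2}\right)}$ ($G{\left(M \right)} = \frac{64 \frac{1}{\left(M^{2} + M M\right) + 69}}{3} = \frac{64 \frac{1}{\left(M^{2} + M^{2}\right) + 69}}{3} = \frac{64 \frac{1}{2 M^{2} + 69}}{3} = \frac{64 \frac{1}{69 + 2 M^{2}}}{3} = \frac{64}{3 \left(69 + 2 M^{2}\right)}$)
$\frac{220 + H{\left(-69 \right)}}{u{\left(25 \right)} + G{\left(L \right)}} = \frac{220 + 1}{\left(-28\right) 25 + \frac{64}{3 \left(69 + 2 \left(-13\right)^{2}\right)}} = \frac{221}{-700 + \frac{64}{3 \left(69 + 2 \cdot 169\right)}} = \frac{221}{-700 + \frac{64}{3 \left(69 + 338\right)}} = \frac{221}{-700 + \frac{64}{3 \cdot 407}} = \frac{221}{-700 + \frac{64}{3} \cdot \frac{1}{407}} = \frac{221}{-700 + \frac{64}{1221}} = \frac{221}{- \frac{854636}{1221}} = 221 \left(- \frac{1221}{854636}\right) = - \frac{269841}{854636}$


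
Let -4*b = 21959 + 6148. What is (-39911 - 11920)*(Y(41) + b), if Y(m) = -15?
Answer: 1459923777/4 ≈ 3.6498e+8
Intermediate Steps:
b = -28107/4 (b = -(21959 + 6148)/4 = -¼*28107 = -28107/4 ≈ -7026.8)
(-39911 - 11920)*(Y(41) + b) = (-39911 - 11920)*(-15 - 28107/4) = -51831*(-28167/4) = 1459923777/4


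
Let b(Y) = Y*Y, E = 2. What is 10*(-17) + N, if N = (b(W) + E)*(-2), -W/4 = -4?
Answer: -686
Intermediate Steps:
W = 16 (W = -4*(-4) = 16)
b(Y) = Y²
N = -516 (N = (16² + 2)*(-2) = (256 + 2)*(-2) = 258*(-2) = -516)
10*(-17) + N = 10*(-17) - 516 = -170 - 516 = -686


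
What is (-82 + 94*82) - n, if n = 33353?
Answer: -25727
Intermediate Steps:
(-82 + 94*82) - n = (-82 + 94*82) - 1*33353 = (-82 + 7708) - 33353 = 7626 - 33353 = -25727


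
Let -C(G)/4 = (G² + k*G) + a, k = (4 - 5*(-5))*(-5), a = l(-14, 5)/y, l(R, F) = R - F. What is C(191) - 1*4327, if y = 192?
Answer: -1894589/48 ≈ -39471.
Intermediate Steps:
a = -19/192 (a = (-14 - 1*5)/192 = (-14 - 5)*(1/192) = -19*1/192 = -19/192 ≈ -0.098958)
k = -145 (k = (4 + 25)*(-5) = 29*(-5) = -145)
C(G) = 19/48 - 4*G² + 580*G (C(G) = -4*((G² - 145*G) - 19/192) = -4*(-19/192 + G² - 145*G) = 19/48 - 4*G² + 580*G)
C(191) - 1*4327 = (19/48 - 4*191² + 580*191) - 1*4327 = (19/48 - 4*36481 + 110780) - 4327 = (19/48 - 145924 + 110780) - 4327 = -1686893/48 - 4327 = -1894589/48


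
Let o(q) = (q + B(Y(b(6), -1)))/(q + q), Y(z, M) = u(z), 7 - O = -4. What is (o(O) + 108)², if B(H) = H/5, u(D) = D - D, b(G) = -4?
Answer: 47089/4 ≈ 11772.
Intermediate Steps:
u(D) = 0
O = 11 (O = 7 - 1*(-4) = 7 + 4 = 11)
Y(z, M) = 0
B(H) = H/5 (B(H) = H*(⅕) = H/5)
o(q) = ½ (o(q) = (q + (⅕)*0)/(q + q) = (q + 0)/((2*q)) = q*(1/(2*q)) = ½)
(o(O) + 108)² = (½ + 108)² = (217/2)² = 47089/4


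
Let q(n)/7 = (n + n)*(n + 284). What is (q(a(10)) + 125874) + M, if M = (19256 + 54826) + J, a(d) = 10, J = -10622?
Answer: 230494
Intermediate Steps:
M = 63460 (M = (19256 + 54826) - 10622 = 74082 - 10622 = 63460)
q(n) = 14*n*(284 + n) (q(n) = 7*((n + n)*(n + 284)) = 7*((2*n)*(284 + n)) = 7*(2*n*(284 + n)) = 14*n*(284 + n))
(q(a(10)) + 125874) + M = (14*10*(284 + 10) + 125874) + 63460 = (14*10*294 + 125874) + 63460 = (41160 + 125874) + 63460 = 167034 + 63460 = 230494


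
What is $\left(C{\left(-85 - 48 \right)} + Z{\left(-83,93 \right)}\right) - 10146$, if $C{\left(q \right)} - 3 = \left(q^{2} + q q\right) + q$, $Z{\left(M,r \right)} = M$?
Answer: $25019$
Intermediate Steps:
$C{\left(q \right)} = 3 + q + 2 q^{2}$ ($C{\left(q \right)} = 3 + \left(\left(q^{2} + q q\right) + q\right) = 3 + \left(\left(q^{2} + q^{2}\right) + q\right) = 3 + \left(2 q^{2} + q\right) = 3 + \left(q + 2 q^{2}\right) = 3 + q + 2 q^{2}$)
$\left(C{\left(-85 - 48 \right)} + Z{\left(-83,93 \right)}\right) - 10146 = \left(\left(3 - 133 + 2 \left(-85 - 48\right)^{2}\right) - 83\right) - 10146 = \left(\left(3 - 133 + 2 \left(-133\right)^{2}\right) - 83\right) - 10146 = \left(\left(3 - 133 + 2 \cdot 17689\right) - 83\right) - 10146 = \left(\left(3 - 133 + 35378\right) - 83\right) - 10146 = \left(35248 - 83\right) - 10146 = 35165 - 10146 = 25019$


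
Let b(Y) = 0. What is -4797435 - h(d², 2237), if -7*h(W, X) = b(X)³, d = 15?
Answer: -4797435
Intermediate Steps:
h(W, X) = 0 (h(W, X) = -⅐*0³ = -⅐*0 = 0)
-4797435 - h(d², 2237) = -4797435 - 1*0 = -4797435 + 0 = -4797435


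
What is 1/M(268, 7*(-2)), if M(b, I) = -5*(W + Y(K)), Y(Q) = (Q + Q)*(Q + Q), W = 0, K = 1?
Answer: -1/20 ≈ -0.050000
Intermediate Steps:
Y(Q) = 4*Q² (Y(Q) = (2*Q)*(2*Q) = 4*Q²)
M(b, I) = -20 (M(b, I) = -5*(0 + 4*1²) = -5*(0 + 4*1) = -5*(0 + 4) = -5*4 = -20)
1/M(268, 7*(-2)) = 1/(-20) = -1/20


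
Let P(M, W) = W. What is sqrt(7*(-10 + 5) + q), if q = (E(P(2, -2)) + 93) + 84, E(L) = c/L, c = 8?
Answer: sqrt(138) ≈ 11.747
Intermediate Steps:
E(L) = 8/L
q = 173 (q = (8/(-2) + 93) + 84 = (8*(-1/2) + 93) + 84 = (-4 + 93) + 84 = 89 + 84 = 173)
sqrt(7*(-10 + 5) + q) = sqrt(7*(-10 + 5) + 173) = sqrt(7*(-5) + 173) = sqrt(-35 + 173) = sqrt(138)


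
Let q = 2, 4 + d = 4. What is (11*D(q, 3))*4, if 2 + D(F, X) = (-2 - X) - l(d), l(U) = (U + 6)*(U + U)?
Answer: -308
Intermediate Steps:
d = 0 (d = -4 + 4 = 0)
l(U) = 2*U*(6 + U) (l(U) = (6 + U)*(2*U) = 2*U*(6 + U))
D(F, X) = -4 - X (D(F, X) = -2 + ((-2 - X) - 2*0*(6 + 0)) = -2 + ((-2 - X) - 2*0*6) = -2 + ((-2 - X) - 1*0) = -2 + ((-2 - X) + 0) = -2 + (-2 - X) = -4 - X)
(11*D(q, 3))*4 = (11*(-4 - 1*3))*4 = (11*(-4 - 3))*4 = (11*(-7))*4 = -77*4 = -308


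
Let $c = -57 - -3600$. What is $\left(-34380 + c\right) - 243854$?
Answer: $-274691$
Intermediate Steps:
$c = 3543$ ($c = -57 + 3600 = 3543$)
$\left(-34380 + c\right) - 243854 = \left(-34380 + 3543\right) - 243854 = -30837 - 243854 = -274691$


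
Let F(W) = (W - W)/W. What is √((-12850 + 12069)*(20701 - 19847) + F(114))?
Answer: I*√666974 ≈ 816.68*I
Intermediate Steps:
F(W) = 0 (F(W) = 0/W = 0)
√((-12850 + 12069)*(20701 - 19847) + F(114)) = √((-12850 + 12069)*(20701 - 19847) + 0) = √(-781*854 + 0) = √(-666974 + 0) = √(-666974) = I*√666974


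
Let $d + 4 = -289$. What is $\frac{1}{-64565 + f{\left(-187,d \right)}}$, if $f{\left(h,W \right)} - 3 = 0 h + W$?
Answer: $- \frac{1}{64855} \approx -1.5419 \cdot 10^{-5}$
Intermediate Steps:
$d = -293$ ($d = -4 - 289 = -293$)
$f{\left(h,W \right)} = 3 + W$ ($f{\left(h,W \right)} = 3 + \left(0 h + W\right) = 3 + \left(0 + W\right) = 3 + W$)
$\frac{1}{-64565 + f{\left(-187,d \right)}} = \frac{1}{-64565 + \left(3 - 293\right)} = \frac{1}{-64565 - 290} = \frac{1}{-64855} = - \frac{1}{64855}$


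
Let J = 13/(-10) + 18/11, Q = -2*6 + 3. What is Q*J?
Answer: -333/110 ≈ -3.0273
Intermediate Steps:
Q = -9 (Q = -12 + 3 = -9)
J = 37/110 (J = 13*(-1/10) + 18*(1/11) = -13/10 + 18/11 = 37/110 ≈ 0.33636)
Q*J = -9*37/110 = -333/110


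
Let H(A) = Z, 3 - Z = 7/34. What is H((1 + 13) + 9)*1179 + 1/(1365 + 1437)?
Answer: 78459511/23817 ≈ 3294.3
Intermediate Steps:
Z = 95/34 (Z = 3 - 7/34 = 95/34 ≈ 2.7941)
H(A) = 95/34
H((1 + 13) + 9)*1179 + 1/(1365 + 1437) = (95/34)*1179 + 1/(1365 + 1437) = 112005/34 + 1/2802 = 78459511/23817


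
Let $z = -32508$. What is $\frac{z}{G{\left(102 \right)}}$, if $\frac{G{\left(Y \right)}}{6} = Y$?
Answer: $- \frac{903}{17} \approx -53.118$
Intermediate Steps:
$G{\left(Y \right)} = 6 Y$
$\frac{z}{G{\left(102 \right)}} = - \frac{32508}{6 \cdot 102} = - \frac{32508}{612} = \left(-32508\right) \frac{1}{612} = - \frac{903}{17}$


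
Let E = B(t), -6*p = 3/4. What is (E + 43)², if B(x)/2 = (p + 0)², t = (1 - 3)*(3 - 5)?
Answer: 1896129/1024 ≈ 1851.7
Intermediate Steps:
p = -⅛ (p = -1/(2*4) = -⅙*¾ = -⅛ ≈ -0.12500)
t = 4 (t = -2*(-2) = 4)
B(x) = 1/32 (B(x) = 2*(-⅛ + 0)² = 2*(-⅛)² = 2*(1/64) = 1/32)
E = 1/32 ≈ 0.031250
(E + 43)² = (1/32 + 43)² = (1377/32)² = 1896129/1024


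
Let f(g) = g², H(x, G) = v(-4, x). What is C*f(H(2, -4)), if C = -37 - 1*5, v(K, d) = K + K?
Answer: -2688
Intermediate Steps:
v(K, d) = 2*K
H(x, G) = -8 (H(x, G) = 2*(-4) = -8)
C = -42 (C = -37 - 5 = -42)
C*f(H(2, -4)) = -42*(-8)² = -42*64 = -2688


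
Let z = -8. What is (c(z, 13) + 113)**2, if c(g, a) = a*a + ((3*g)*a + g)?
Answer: 1444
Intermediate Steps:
c(g, a) = g + a**2 + 3*a*g (c(g, a) = a**2 + (3*a*g + g) = a**2 + (g + 3*a*g) = g + a**2 + 3*a*g)
(c(z, 13) + 113)**2 = ((-8 + 13**2 + 3*13*(-8)) + 113)**2 = ((-8 + 169 - 312) + 113)**2 = (-151 + 113)**2 = (-38)**2 = 1444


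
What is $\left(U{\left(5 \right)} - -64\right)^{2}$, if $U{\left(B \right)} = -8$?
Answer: $3136$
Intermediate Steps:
$\left(U{\left(5 \right)} - -64\right)^{2} = \left(-8 - -64\right)^{2} = \left(-8 + 64\right)^{2} = 56^{2} = 3136$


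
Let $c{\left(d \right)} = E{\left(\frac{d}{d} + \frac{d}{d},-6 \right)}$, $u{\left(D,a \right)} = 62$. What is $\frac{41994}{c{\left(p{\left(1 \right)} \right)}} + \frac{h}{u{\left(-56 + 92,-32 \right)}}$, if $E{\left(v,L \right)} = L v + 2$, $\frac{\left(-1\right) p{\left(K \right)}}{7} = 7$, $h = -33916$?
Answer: $- \frac{735697}{155} \approx -4746.4$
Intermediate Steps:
$p{\left(K \right)} = -49$ ($p{\left(K \right)} = \left(-7\right) 7 = -49$)
$E{\left(v,L \right)} = 2 + L v$
$c{\left(d \right)} = -10$ ($c{\left(d \right)} = 2 - 6 \left(\frac{d}{d} + \frac{d}{d}\right) = 2 - 6 \left(1 + 1\right) = 2 - 12 = -10$)
$\frac{41994}{c{\left(p{\left(1 \right)} \right)}} + \frac{h}{u{\left(-56 + 92,-32 \right)}} = \frac{41994}{-10} - \frac{33916}{62} = 41994 \left(- \frac{1}{10}\right) - \frac{16958}{31} = - \frac{20997}{5} - \frac{16958}{31} = - \frac{735697}{155}$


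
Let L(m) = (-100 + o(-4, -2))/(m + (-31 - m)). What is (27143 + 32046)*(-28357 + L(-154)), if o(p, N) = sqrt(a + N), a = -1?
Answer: -52025177763/31 - 59189*I*sqrt(3)/31 ≈ -1.6782e+9 - 3307.0*I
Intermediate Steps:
o(p, N) = sqrt(-1 + N)
L(m) = 100/31 - I*sqrt(3)/31 (L(m) = (-100 + sqrt(-1 - 2))/(m + (-31 - m)) = (-100 + sqrt(-3))/(-31) = (-100 + I*sqrt(3))*(-1/31) = 100/31 - I*sqrt(3)/31)
(27143 + 32046)*(-28357 + L(-154)) = (27143 + 32046)*(-28357 + (100/31 - I*sqrt(3)/31)) = 59189*(-878967/31 - I*sqrt(3)/31) = -52025177763/31 - 59189*I*sqrt(3)/31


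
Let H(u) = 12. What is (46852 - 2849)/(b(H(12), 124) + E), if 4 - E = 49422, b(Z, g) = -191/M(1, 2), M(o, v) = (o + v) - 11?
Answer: -352024/395153 ≈ -0.89085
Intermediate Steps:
M(o, v) = -11 + o + v
b(Z, g) = 191/8 (b(Z, g) = -191/(-11 + 1 + 2) = -191/(-8) = -191*(-⅛) = 191/8)
E = -49418 (E = 4 - 1*49422 = 4 - 49422 = -49418)
(46852 - 2849)/(b(H(12), 124) + E) = (46852 - 2849)/(191/8 - 49418) = 44003/(-395153/8) = 44003*(-8/395153) = -352024/395153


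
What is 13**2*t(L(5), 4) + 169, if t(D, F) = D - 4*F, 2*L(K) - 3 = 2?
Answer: -4225/2 ≈ -2112.5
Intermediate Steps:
L(K) = 5/2 (L(K) = 3/2 + (1/2)*2 = 3/2 + 1 = 5/2)
13**2*t(L(5), 4) + 169 = 13**2*(5/2 - 4*4) + 169 = 169*(5/2 - 16) + 169 = 169*(-27/2) + 169 = -4563/2 + 169 = -4225/2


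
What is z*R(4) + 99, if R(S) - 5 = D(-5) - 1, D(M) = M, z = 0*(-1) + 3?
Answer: 96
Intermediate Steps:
z = 3 (z = 0 + 3 = 3)
R(S) = -1 (R(S) = 5 + (-5 - 1) = 5 - 6 = -1)
z*R(4) + 99 = 3*(-1) + 99 = -3 + 99 = 96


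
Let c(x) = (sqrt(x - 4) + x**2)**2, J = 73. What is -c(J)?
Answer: -(5329 + sqrt(69))**2 ≈ -2.8487e+7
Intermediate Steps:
c(x) = (x**2 + sqrt(-4 + x))**2 (c(x) = (sqrt(-4 + x) + x**2)**2 = (x**2 + sqrt(-4 + x))**2)
-c(J) = -(73**2 + sqrt(-4 + 73))**2 = -(5329 + sqrt(69))**2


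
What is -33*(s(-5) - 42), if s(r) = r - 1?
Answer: 1584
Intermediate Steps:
s(r) = -1 + r
-33*(s(-5) - 42) = -33*((-1 - 5) - 42) = -33*(-6 - 42) = -33*(-48) = 1584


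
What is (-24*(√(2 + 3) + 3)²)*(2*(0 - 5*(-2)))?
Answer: -6720 - 2880*√5 ≈ -13160.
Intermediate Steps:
(-24*(√(2 + 3) + 3)²)*(2*(0 - 5*(-2))) = (-24*(√5 + 3)²)*(2*(0 + 10)) = (-24*(3 + √5)²)*(2*10) = -24*(3 + √5)²*20 = -480*(3 + √5)²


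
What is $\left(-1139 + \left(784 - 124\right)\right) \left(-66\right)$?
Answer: $31614$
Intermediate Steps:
$\left(-1139 + \left(784 - 124\right)\right) \left(-66\right) = \left(-1139 + 660\right) \left(-66\right) = \left(-479\right) \left(-66\right) = 31614$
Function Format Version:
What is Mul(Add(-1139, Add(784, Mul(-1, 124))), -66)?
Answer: 31614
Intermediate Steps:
Mul(Add(-1139, Add(784, Mul(-1, 124))), -66) = Mul(Add(-1139, Add(784, -124)), -66) = Mul(Add(-1139, 660), -66) = Mul(-479, -66) = 31614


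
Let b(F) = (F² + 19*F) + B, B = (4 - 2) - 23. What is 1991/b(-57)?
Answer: 181/195 ≈ 0.92821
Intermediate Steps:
B = -21 (B = 2 - 23 = -21)
b(F) = -21 + F² + 19*F (b(F) = (F² + 19*F) - 21 = -21 + F² + 19*F)
1991/b(-57) = 1991/(-21 + (-57)² + 19*(-57)) = 1991/(-21 + 3249 - 1083) = 1991/2145 = 1991*(1/2145) = 181/195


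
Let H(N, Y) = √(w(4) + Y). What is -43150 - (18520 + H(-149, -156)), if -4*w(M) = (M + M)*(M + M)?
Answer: -61670 - 2*I*√43 ≈ -61670.0 - 13.115*I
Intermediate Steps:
w(M) = -M² (w(M) = -(M + M)*(M + M)/4 = -2*M*2*M/4 = -M²)
H(N, Y) = √(-16 + Y) (H(N, Y) = √(-1*4² + Y) = √(-1*16 + Y) = √(-16 + Y))
-43150 - (18520 + H(-149, -156)) = -43150 - (18520 + √(-16 - 156)) = -43150 - (18520 + √(-172)) = -43150 - (18520 + 2*I*√43) = -43150 + (-18520 - 2*I*√43) = -61670 - 2*I*√43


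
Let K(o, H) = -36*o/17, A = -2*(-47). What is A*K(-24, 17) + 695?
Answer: 93031/17 ≈ 5472.4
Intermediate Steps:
A = 94
K(o, H) = -36*o/17 (K(o, H) = -36*o*(1/17) = -36*o/17)
A*K(-24, 17) + 695 = 94*(-36/17*(-24)) + 695 = 94*(864/17) + 695 = 81216/17 + 695 = 93031/17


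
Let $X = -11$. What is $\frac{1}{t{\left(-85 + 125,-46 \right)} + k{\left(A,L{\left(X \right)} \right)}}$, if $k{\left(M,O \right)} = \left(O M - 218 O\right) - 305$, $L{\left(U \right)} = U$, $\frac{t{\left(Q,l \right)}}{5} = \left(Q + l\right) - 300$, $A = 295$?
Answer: $- \frac{1}{2682} \approx -0.00037286$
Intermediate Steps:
$t{\left(Q,l \right)} = -1500 + 5 Q + 5 l$ ($t{\left(Q,l \right)} = 5 \left(\left(Q + l\right) - 300\right) = 5 \left(-300 + Q + l\right) = -1500 + 5 Q + 5 l$)
$k{\left(M,O \right)} = -305 - 218 O + M O$ ($k{\left(M,O \right)} = \left(M O - 218 O\right) - 305 = \left(- 218 O + M O\right) - 305 = -305 - 218 O + M O$)
$\frac{1}{t{\left(-85 + 125,-46 \right)} + k{\left(A,L{\left(X \right)} \right)}} = \frac{1}{\left(-1500 + 5 \left(-85 + 125\right) + 5 \left(-46\right)\right) - 1152} = \frac{1}{\left(-1500 + 5 \cdot 40 - 230\right) - 1152} = \frac{1}{\left(-1500 + 200 - 230\right) - 1152} = \frac{1}{-1530 - 1152} = \frac{1}{-2682} = - \frac{1}{2682}$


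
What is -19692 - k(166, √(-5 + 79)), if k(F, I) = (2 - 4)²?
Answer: -19696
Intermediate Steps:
k(F, I) = 4 (k(F, I) = (-2)² = 4)
-19692 - k(166, √(-5 + 79)) = -19692 - 1*4 = -19692 - 4 = -19696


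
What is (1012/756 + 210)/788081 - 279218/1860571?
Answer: -41514452936909/277127043653439 ≈ -0.14980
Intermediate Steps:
(1012/756 + 210)/788081 - 279218/1860571 = (1012*(1/756) + 210)*(1/788081) - 279218*1/1860571 = (253/189 + 210)*(1/788081) - 279218/1860571 = (39943/189)*(1/788081) - 279218/1860571 = 39943/148947309 - 279218/1860571 = -41514452936909/277127043653439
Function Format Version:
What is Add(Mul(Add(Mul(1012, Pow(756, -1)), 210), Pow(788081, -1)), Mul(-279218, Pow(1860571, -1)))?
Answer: Rational(-41514452936909, 277127043653439) ≈ -0.14980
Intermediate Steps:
Add(Mul(Add(Mul(1012, Pow(756, -1)), 210), Pow(788081, -1)), Mul(-279218, Pow(1860571, -1))) = Add(Mul(Add(Mul(1012, Rational(1, 756)), 210), Rational(1, 788081)), Mul(-279218, Rational(1, 1860571))) = Add(Mul(Add(Rational(253, 189), 210), Rational(1, 788081)), Rational(-279218, 1860571)) = Add(Mul(Rational(39943, 189), Rational(1, 788081)), Rational(-279218, 1860571)) = Add(Rational(39943, 148947309), Rational(-279218, 1860571)) = Rational(-41514452936909, 277127043653439)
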